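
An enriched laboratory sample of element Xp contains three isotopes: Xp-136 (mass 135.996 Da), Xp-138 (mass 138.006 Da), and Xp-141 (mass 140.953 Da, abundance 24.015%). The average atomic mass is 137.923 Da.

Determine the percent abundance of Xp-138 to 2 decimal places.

Let x and y be the fractions of Xp-136 and Xp-138. Then x + y = 1 − 0.24015 = 0.75985 and 135.996x + 138.006y = 137.923 − 0.24015×140.953 = 104.07313705.
Substituting: 135.996x + 138.006(0.75985 − x) = 104.07313705
(135.996 − 138.006)x = -0.79072205  ⇒  x = 0.39339, y = 0.36646
Xp-136: 39.34%, Xp-138: 36.65%.

36.65%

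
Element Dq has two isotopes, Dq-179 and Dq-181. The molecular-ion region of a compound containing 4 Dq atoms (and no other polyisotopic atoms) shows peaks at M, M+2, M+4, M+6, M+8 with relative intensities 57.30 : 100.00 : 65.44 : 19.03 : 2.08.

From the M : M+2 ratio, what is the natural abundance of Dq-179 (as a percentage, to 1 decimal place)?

Write p for the Dq-179 fraction. I(M+2)/I(M) = [C(4,1)·p^3·(1−p)] / p^4 = 4·(1−p)/p = 100.00/57.30 = 1.7452
(1−p)/p = 1.7452/4 = 0.4363  ⇒  p = 1/(1 + 0.4363) = 0.6962
Dq-179: 69.6%, Dq-181: 30.4%.

69.6%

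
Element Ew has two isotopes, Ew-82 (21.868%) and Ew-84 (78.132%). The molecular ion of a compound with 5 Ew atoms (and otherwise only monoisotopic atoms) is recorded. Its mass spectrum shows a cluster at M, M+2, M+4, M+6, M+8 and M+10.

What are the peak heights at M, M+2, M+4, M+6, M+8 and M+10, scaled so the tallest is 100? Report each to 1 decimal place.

Expanding (0.21868 + 0.78132)^5:
P(M) = 0.21868^5 = 0.000500
P(M+2) = 5 × 0.21868^4 × 0.78132^1 = 0.008934
P(M+4) = 10 × 0.21868^3 × 0.78132^2 = 0.063839
P(M+6) = 10 × 0.21868^2 × 0.78132^3 = 0.228089
P(M+8) = 5 × 0.21868^1 × 0.78132^4 = 0.407469
P(M+10) = 0.78132^5 = 0.291169
The M+8 peak is largest (0.407469); scaling to 100 gives 0.1 : 2.2 : 15.7 : 56.0 : 100.0 : 71.5.

0.1 : 2.2 : 15.7 : 56.0 : 100.0 : 71.5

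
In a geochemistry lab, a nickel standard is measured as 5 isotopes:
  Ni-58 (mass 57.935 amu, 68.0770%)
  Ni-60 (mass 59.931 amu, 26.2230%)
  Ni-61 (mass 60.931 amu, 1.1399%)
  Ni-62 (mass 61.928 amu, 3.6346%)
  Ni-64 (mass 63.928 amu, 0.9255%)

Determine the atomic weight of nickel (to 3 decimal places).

58.693 amu

Ar = Σ fᵢ·mᵢ = 0.680770 × 57.935 + 0.262230 × 59.931 + 0.011399 × 60.931 + 0.036346 × 61.928 + 0.009255 × 63.928
= 39.4404 + 15.7157 + 0.6946 + 2.2508 + 0.5917 = 58.6932 amu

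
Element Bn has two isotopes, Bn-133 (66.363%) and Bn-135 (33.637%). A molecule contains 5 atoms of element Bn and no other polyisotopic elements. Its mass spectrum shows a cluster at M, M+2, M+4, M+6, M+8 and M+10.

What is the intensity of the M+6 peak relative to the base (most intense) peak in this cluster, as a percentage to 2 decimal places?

50.69%

(0.66363 + 0.33637)^5 gives M 0.1287, M+2 0.3262, M+4 0.3307, M+6 0.1676, M+8 0.0425, M+10 0.0043; the largest is M+4.
P(M+4) = C(5,2) × 0.66363^3 × 0.33637^2 = 10 × 0.29226582 × 0.11314478 = 0.330684 (base)
P(M+6) = C(5,3) × 0.66363^2 × 0.33637^3 = 10 × 0.44040478 × 0.03805851 = 0.167611
Relative intensity = 0.167611 / 0.330684 × 100 = 50.69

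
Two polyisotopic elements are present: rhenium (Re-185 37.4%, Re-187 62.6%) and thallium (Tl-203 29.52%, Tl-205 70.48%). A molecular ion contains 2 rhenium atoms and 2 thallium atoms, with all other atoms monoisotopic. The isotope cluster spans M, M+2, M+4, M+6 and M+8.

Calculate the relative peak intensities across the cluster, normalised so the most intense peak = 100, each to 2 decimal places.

Rhenium pattern (n=2): 0.139876 : 0.468248 : 0.391876
Thallium pattern (n=2): 0.08714304 : 0.41611392 : 0.49674304
Convolve the two distributions (both contribute in 2-u steps):
  M: 0.139876×0.08714304 = 0.012189
  M+2: 0.139876×0.41611392 + 0.468248×0.08714304 = 0.099009
  M+4: 0.139876×0.49674304 + 0.468248×0.41611392 + 0.391876×0.08714304 = 0.298476
  M+6: 0.468248×0.49674304 + 0.391876×0.41611392 = 0.395664
  M+8: 0.391876×0.49674304 = 0.194662
Scale to base peak (0.395664) = 100: 3.08 : 25.02 : 75.44 : 100.00 : 49.20

3.08 : 25.02 : 75.44 : 100.00 : 49.20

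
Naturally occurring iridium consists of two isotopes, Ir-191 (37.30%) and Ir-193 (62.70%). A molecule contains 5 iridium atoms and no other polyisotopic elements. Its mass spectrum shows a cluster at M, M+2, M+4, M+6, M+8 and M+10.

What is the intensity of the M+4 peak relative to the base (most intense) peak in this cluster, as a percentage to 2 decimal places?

(0.3730 + 0.6270)^5 gives M 0.0072, M+2 0.0607, M+4 0.2040, M+6 0.3429, M+8 0.2882, M+10 0.0969; the largest is M+6.
P(M+6) = C(5,3) × 0.3730^2 × 0.6270^3 = 10 × 0.139129 × 0.24649188 = 0.342942 (base)
P(M+4) = C(5,2) × 0.3730^3 × 0.6270^2 = 10 × 0.05189512 × 0.393129 = 0.204015
Relative intensity = 0.204015 / 0.342942 × 100 = 59.49

59.49%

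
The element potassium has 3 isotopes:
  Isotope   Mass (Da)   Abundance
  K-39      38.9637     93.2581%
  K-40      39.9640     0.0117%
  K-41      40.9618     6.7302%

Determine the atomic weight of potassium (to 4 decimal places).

39.0983 Da

Ar = Σ fᵢ·mᵢ = 0.932581 × 38.9637 + 0.000117 × 39.9640 + 0.067302 × 40.9618
= 36.33681 + 0.00468 + 2.75681 = 39.09830 Da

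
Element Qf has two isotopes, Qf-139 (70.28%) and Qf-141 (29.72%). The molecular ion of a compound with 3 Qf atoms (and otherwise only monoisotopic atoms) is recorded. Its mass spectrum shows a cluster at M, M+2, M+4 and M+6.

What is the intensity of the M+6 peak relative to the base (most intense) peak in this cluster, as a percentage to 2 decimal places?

(0.7028 + 0.2972)^3 gives M 0.3471, M+2 0.4404, M+4 0.1862, M+6 0.0263; the largest is M+2.
P(M+2) = C(3,1) × 0.7028^2 × 0.2972^1 = 3 × 0.49392784 × 0.2972 = 0.440386 (base)
P(M+6) = C(3,3) × 0.7028^0 × 0.2972^3 = 1 × 1.0000 × 0.02625103 = 0.026251
Relative intensity = 0.026251 / 0.440386 × 100 = 5.96

5.96%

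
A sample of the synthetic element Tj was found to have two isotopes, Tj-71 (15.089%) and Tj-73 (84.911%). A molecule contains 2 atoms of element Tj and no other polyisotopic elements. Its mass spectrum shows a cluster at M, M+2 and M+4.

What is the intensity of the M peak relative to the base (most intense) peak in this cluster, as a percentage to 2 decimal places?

3.16%

Binomial terms of (0.15089 + 0.84911)^2: M 0.0228, M+2 0.2562, M+4 0.7210 → M+4 is the base peak.
P(M+4) = C(2,2) × 0.15089^0 × 0.84911^2 = 1 × 1.0000 × 0.72098779 = 0.720988 (base)
P(M) = C(2,0) × 0.15089^2 × 0.84911^0 = 1 × 0.02276779 × 1.0000 = 0.022768
Relative intensity = 0.022768 / 0.720988 × 100 = 3.16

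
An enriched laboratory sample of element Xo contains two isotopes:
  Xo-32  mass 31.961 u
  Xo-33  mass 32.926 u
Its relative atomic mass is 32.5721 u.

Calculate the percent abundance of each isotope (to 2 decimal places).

Xo-32: 36.67%, Xo-33: 63.33%

With x = fraction of Xo-32 (so Xo-33 is 1 − x):
31.961·x + 32.926·(1 − x) = 32.5721
(31.961 − 32.926)·x = 32.5721 − 32.926
x = -0.3539 / -0.965 = 0.36674 → 36.67% Xo-32, 63.33% Xo-33.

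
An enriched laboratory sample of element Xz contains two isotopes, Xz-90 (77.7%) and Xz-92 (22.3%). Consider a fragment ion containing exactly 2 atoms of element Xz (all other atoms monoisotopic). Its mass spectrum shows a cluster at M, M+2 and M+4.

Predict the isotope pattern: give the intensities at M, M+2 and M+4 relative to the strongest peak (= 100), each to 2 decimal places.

100.00 : 57.40 : 8.24

Each Xz atom is independently Xz-90 (p = 0.777) or Xz-92 (q = 0.223); the cluster is the binomial expansion (p + q)^2.
P(M) = 0.777^2 = 0.603729
P(M+2) = 2 × 0.777^1 × 0.223^1 = 0.346542
P(M+4) = 0.223^2 = 0.049729
The M peak is largest (0.603729); scaling to 100 gives 100.00 : 57.40 : 8.24.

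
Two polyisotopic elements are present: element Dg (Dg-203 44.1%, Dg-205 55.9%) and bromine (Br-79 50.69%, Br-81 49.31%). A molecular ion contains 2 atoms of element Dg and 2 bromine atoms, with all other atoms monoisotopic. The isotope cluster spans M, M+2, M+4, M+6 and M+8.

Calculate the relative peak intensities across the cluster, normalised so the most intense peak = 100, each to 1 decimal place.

13.4 : 59.9 : 100.0 : 73.8 : 20.3

Element Dg pattern (n=2): 0.194481 : 0.493038 : 0.312481
Bromine pattern (n=2): 0.25694761 : 0.49990478 : 0.24314761
Convolve the two distributions (both contribute in 2-u steps):
  M: 0.194481×0.25694761 = 0.049971
  M+2: 0.194481×0.49990478 + 0.493038×0.25694761 = 0.223907
  M+4: 0.194481×0.24314761 + 0.493038×0.49990478 + 0.312481×0.25694761 = 0.374051
  M+6: 0.493038×0.24314761 + 0.312481×0.49990478 = 0.276092
  M+8: 0.312481×0.24314761 = 0.075979
Scale to base peak (0.374051) = 100: 13.4 : 59.9 : 100.0 : 73.8 : 20.3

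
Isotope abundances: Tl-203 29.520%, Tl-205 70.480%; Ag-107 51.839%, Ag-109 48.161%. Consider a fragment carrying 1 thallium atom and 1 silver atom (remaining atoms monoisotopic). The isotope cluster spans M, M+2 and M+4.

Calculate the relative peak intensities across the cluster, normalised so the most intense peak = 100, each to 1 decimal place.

30.2 : 100.0 : 66.9

Thallium pattern (n=1): 0.2952 : 0.7048
Silver pattern (n=1): 0.51839 : 0.48161
Convolve the two distributions (both contribute in 2-u steps):
  M: 0.2952×0.51839 = 0.153029
  M+2: 0.2952×0.48161 + 0.7048×0.51839 = 0.507533
  M+4: 0.7048×0.48161 = 0.339439
Scale to base peak (0.507533) = 100: 30.2 : 100.0 : 66.9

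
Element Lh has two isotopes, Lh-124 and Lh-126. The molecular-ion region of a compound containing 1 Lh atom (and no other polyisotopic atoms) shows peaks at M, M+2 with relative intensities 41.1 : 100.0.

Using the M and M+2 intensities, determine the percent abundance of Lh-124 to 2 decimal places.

29.13%

Write p for the Lh-124 fraction. I(M+2)/I(M) = [C(1,1)·p^0·(1−p)] / p^1 = 1·(1−p)/p = 100.0/41.1 = 2.4331
(1−p)/p = 2.4331/1 = 2.4331  ⇒  p = 1/(1 + 2.4331) = 0.2913
Lh-124: 29.13%, Lh-126: 70.87%.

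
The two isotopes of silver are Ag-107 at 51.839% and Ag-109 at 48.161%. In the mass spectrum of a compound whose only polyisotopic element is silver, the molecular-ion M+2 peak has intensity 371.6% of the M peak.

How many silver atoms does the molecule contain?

The M+2/M ratio from n Ag atoms is n · q/p = n · 0.48161/0.51839.
n = 3.716 × 0.51839/0.48161 = 4.00 ≈ 4

4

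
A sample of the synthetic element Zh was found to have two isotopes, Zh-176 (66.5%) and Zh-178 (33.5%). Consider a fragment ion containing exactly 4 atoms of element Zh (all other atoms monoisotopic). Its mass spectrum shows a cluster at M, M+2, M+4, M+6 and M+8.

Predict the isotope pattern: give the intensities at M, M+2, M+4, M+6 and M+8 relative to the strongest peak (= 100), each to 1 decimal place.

The 4 Zh atoms are independent, so intensities follow the terms of (0.665 + 0.335)^4.
P(M) = 0.665^4 = 0.195563
P(M+2) = 4 × 0.665^3 × 0.335^1 = 0.394067
P(M+4) = 6 × 0.665^2 × 0.335^2 = 0.297772
P(M+6) = 4 × 0.665^1 × 0.335^3 = 0.100004
P(M+8) = 0.335^4 = 0.012594
The M+2 peak is largest (0.394067); scaling to 100 gives 49.6 : 100.0 : 75.6 : 25.4 : 3.2.

49.6 : 100.0 : 75.6 : 25.4 : 3.2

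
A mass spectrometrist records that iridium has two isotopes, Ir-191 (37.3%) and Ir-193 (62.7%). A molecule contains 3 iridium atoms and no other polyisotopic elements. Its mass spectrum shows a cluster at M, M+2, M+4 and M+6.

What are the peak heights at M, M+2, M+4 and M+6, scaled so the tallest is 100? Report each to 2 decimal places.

11.80 : 59.49 : 100.00 : 56.03

Each Ir atom is independently Ir-191 (p = 0.373) or Ir-193 (q = 0.627); the cluster is the binomial expansion (p + q)^3.
P(M) = 0.373^3 = 0.051895
P(M+2) = 3 × 0.373^2 × 0.627^1 = 0.261702
P(M+4) = 3 × 0.373^1 × 0.627^2 = 0.439911
P(M+6) = 0.627^3 = 0.246492
The M+4 peak is largest (0.439911); scaling to 100 gives 11.80 : 59.49 : 100.00 : 56.03.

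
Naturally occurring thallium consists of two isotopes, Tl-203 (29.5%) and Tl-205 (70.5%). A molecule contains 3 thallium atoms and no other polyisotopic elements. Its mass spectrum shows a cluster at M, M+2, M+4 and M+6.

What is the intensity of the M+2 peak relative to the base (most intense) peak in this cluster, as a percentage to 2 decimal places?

41.84%

(0.295 + 0.705)^3 gives M 0.0257, M+2 0.1841, M+4 0.4399, M+6 0.3504; the largest is M+4.
P(M+4) = C(3,2) × 0.295^1 × 0.705^2 = 3 × 0.2950 × 0.497025 = 0.439867 (base)
P(M+2) = C(3,1) × 0.295^2 × 0.705^1 = 3 × 0.087025 × 0.7050 = 0.184058
Relative intensity = 0.184058 / 0.439867 × 100 = 41.84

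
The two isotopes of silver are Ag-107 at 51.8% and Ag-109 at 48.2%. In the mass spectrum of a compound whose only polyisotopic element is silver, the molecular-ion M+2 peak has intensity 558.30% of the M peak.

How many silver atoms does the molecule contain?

6

For n independent Ag atoms, I(M+2)/I(M) = n · (abundance Ag-109) / (abundance Ag-107) = n · 0.482/0.518.
n = 5.5830 × 0.518/0.482 = 6.00 ≈ 6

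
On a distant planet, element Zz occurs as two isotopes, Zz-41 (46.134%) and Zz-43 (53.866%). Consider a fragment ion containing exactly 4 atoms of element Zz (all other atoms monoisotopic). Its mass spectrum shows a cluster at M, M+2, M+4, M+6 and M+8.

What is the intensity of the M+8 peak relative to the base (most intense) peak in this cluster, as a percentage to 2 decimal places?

22.72%

(0.46134 + 0.53866)^4 gives M 0.0453, M+2 0.2116, M+4 0.3705, M+6 0.2884, M+8 0.0842; the largest is M+4.
P(M+4) = C(4,2) × 0.46134^2 × 0.53866^2 = 6 × 0.2128346 × 0.2901546 = 0.370530 (base)
P(M+8) = C(4,4) × 0.46134^0 × 0.53866^4 = 1 × 1.0000 × 0.08418969 = 0.084190
Relative intensity = 0.084190 / 0.370530 × 100 = 22.72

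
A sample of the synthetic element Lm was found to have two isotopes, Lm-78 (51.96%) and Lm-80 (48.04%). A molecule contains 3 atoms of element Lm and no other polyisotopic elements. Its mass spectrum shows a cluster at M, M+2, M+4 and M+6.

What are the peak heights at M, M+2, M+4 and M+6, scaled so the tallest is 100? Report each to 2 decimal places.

36.05 : 100.00 : 92.46 : 28.49

Each Lm atom is independently Lm-78 (p = 0.5196) or Lm-80 (q = 0.4804); the cluster is the binomial expansion (p + q)^3.
P(M) = 0.5196^3 = 0.140284
P(M+2) = 3 × 0.5196^2 × 0.4804^1 = 0.389101
P(M+4) = 3 × 0.5196^1 × 0.4804^2 = 0.359746
P(M+6) = 0.4804^3 = 0.110869
The M+2 peak is largest (0.389101); scaling to 100 gives 36.05 : 100.00 : 92.46 : 28.49.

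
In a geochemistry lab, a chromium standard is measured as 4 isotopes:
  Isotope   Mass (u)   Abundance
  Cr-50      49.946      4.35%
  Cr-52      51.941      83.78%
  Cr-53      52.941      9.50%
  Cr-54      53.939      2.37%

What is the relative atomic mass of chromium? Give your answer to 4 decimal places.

51.9966 u

Average mass = Σ (abundance × isotope mass) = 0.0435 × 49.946 + 0.8378 × 51.941 + 0.0950 × 52.941 + 0.0237 × 53.939
= 2.17265 + 43.51617 + 5.02940 + 1.27835 = 51.99657 u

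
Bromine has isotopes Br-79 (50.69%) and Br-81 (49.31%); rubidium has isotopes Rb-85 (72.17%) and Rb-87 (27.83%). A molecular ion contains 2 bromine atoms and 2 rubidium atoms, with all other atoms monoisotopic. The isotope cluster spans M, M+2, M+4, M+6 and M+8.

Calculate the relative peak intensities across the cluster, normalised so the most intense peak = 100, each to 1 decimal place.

Bromine pattern (n=2): 0.25694761 : 0.49990478 : 0.24314761
Rubidium pattern (n=2): 0.52085089 : 0.40169822 : 0.07745089
Convolve the two distributions (both contribute in 2-u steps):
  M: 0.25694761×0.52085089 = 0.133831
  M+2: 0.25694761×0.40169822 + 0.49990478×0.52085089 = 0.363591
  M+4: 0.25694761×0.07745089 + 0.49990478×0.40169822 + 0.24314761×0.52085089 = 0.347355
  M+6: 0.49990478×0.07745089 + 0.24314761×0.40169822 = 0.136390
  M+8: 0.24314761×0.07745089 = 0.018832
Scale to base peak (0.363591) = 100: 36.8 : 100.0 : 95.5 : 37.5 : 5.2

36.8 : 100.0 : 95.5 : 37.5 : 5.2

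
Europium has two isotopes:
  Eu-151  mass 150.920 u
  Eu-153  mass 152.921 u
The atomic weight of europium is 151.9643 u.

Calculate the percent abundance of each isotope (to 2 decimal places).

Writing the weighted mean with unknown fraction x of Eu-151:
150.920·x + 152.921·(1 − x) = 151.9643
(150.920 − 152.921)·x = 151.9643 − 152.921
x = -0.9567 / -2.001 = 0.47811 → 47.81% Eu-151, 52.19% Eu-153.

Eu-151: 47.81%, Eu-153: 52.19%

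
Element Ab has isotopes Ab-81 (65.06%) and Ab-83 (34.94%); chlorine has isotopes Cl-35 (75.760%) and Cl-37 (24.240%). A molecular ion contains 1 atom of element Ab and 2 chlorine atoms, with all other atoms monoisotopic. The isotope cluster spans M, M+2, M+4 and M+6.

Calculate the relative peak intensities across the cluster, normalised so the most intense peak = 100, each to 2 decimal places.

Element Ab pattern (n=1): 0.6506 : 0.3494
Chlorine pattern (n=2): 0.57395776 : 0.36728448 : 0.05875776
Convolve the two distributions (both contribute in 2-u steps):
  M: 0.6506×0.57395776 = 0.373417
  M+2: 0.6506×0.36728448 + 0.3494×0.57395776 = 0.439496
  M+4: 0.6506×0.05875776 + 0.3494×0.36728448 = 0.166557
  M+6: 0.3494×0.05875776 = 0.020530
Scale to base peak (0.439496) = 100: 84.96 : 100.00 : 37.90 : 4.67

84.96 : 100.00 : 37.90 : 4.67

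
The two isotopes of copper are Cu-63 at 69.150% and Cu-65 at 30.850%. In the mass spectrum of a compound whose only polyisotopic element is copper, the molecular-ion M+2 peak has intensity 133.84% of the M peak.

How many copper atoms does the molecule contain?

3

For n independent Cu atoms, I(M+2)/I(M) = n · (abundance Cu-65) / (abundance Cu-63) = n · 0.30850/0.69150.
n = 1.3384 × 0.69150/0.30850 = 3.00 ≈ 3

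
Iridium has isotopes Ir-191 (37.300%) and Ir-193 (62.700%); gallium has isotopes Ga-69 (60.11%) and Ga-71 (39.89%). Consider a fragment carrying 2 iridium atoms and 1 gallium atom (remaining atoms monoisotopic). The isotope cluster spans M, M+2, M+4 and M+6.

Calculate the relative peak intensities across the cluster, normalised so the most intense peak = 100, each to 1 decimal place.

Iridium pattern (n=2): 0.139129 : 0.467742 : 0.393129
Gallium pattern (n=1): 0.6011 : 0.3989
Convolve the two distributions (both contribute in 2-u steps):
  M: 0.139129×0.6011 = 0.083630
  M+2: 0.139129×0.3989 + 0.467742×0.6011 = 0.336658
  M+4: 0.467742×0.3989 + 0.393129×0.6011 = 0.422892
  M+6: 0.393129×0.3989 = 0.156819
Scale to base peak (0.422892) = 100: 19.8 : 79.6 : 100.0 : 37.1

19.8 : 79.6 : 100.0 : 37.1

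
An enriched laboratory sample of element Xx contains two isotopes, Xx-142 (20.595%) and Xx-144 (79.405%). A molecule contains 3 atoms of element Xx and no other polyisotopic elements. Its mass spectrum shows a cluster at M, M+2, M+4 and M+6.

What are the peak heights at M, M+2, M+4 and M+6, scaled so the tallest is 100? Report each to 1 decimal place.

The 3 Xx atoms are independent, so intensities follow the terms of (0.20595 + 0.79405)^3.
P(M) = 0.20595^3 = 0.008735
P(M+2) = 3 × 0.20595^2 × 0.79405^1 = 0.101040
P(M+4) = 3 × 0.20595^1 × 0.79405^2 = 0.389564
P(M+6) = 0.79405^3 = 0.500661
The M+6 peak is largest (0.500661); scaling to 100 gives 1.7 : 20.2 : 77.8 : 100.0.

1.7 : 20.2 : 77.8 : 100.0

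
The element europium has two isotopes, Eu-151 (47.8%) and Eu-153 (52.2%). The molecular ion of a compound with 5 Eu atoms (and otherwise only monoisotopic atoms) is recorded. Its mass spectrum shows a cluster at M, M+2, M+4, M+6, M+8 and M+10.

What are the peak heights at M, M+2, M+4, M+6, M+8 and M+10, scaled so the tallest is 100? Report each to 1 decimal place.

7.7 : 41.9 : 91.6 : 100.0 : 54.6 : 11.9

The 5 Eu atoms are independent, so intensities follow the terms of (0.478 + 0.522)^5.
P(M) = 0.478^5 = 0.024954
P(M+2) = 5 × 0.478^4 × 0.522^1 = 0.136255
P(M+4) = 10 × 0.478^3 × 0.522^2 = 0.297594
P(M+6) = 10 × 0.478^2 × 0.522^3 = 0.324988
P(M+8) = 5 × 0.478^1 × 0.522^4 = 0.177452
P(M+10) = 0.522^5 = 0.038757
The M+6 peak is largest (0.324988); scaling to 100 gives 7.7 : 41.9 : 91.6 : 100.0 : 54.6 : 11.9.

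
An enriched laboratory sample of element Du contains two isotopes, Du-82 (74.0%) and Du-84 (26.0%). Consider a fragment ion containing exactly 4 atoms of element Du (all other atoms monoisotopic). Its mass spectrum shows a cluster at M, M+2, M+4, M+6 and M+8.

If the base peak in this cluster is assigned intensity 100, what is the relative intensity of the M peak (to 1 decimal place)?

71.2

Binomial terms of (0.740 + 0.260)^4: M 0.2999, M+2 0.4214, M+4 0.2221, M+6 0.0520, M+8 0.0046 → M+2 is the base peak.
P(M+2) = C(4,1) × 0.740^3 × 0.260^1 = 4 × 0.405224 × 0.2600 = 0.421433 (base)
P(M) = C(4,0) × 0.740^4 × 0.260^0 = 1 × 0.29986576 × 1.0000 = 0.299866
Relative intensity = 0.299866 / 0.421433 × 100 = 71.2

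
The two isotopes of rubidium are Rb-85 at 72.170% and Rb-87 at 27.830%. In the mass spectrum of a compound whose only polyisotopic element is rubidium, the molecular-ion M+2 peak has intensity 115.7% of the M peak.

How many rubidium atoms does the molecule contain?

3

For n independent Rb atoms, I(M+2)/I(M) = n · (abundance Rb-87) / (abundance Rb-85) = n · 0.27830/0.72170.
n = 1.157 × 0.72170/0.27830 = 3.00 ≈ 3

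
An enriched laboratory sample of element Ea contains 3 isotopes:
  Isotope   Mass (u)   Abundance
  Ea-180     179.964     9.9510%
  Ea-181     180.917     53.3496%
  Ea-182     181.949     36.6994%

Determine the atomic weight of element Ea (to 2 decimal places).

181.20 u

Weight each isotope mass by its fractional abundance: 0.099510 × 179.964 + 0.533496 × 180.917 + 0.366994 × 181.949
= 17.9082 + 96.5185 + 66.7742 = 181.2009 u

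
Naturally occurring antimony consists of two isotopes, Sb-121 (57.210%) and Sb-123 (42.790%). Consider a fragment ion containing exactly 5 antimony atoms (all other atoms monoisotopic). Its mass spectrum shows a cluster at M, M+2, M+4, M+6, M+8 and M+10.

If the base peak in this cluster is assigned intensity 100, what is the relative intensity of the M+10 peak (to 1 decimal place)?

Term probabilities: M 0.0613, M+2 0.2292, M+4 0.3428, M+6 0.2564, M+8 0.0959, M+10 0.0143. Base peak = M+4.
P(M+4) = C(5,2) × 0.57210^3 × 0.42790^2 = 10 × 0.18724742 × 0.18309841 = 0.342847 (base)
P(M+10) = C(5,5) × 0.57210^0 × 0.42790^5 = 1 × 1.0000 × 0.01434536 = 0.014345
Relative intensity = 0.014345 / 0.342847 × 100 = 4.2

4.2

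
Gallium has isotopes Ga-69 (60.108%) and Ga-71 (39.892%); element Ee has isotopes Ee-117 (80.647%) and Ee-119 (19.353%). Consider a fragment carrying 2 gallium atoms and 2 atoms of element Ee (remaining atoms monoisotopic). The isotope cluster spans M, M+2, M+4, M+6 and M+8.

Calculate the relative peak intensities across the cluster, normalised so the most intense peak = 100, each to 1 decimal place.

55.3 : 100.0 : 62.8 : 15.9 : 1.4

Gallium pattern (n=2): 0.36129717 : 0.47956567 : 0.15913717
Element Ee pattern (n=2): 0.65039386 : 0.31215228 : 0.03745386
Convolve the two distributions (both contribute in 2-u steps):
  M: 0.36129717×0.65039386 = 0.234985
  M+2: 0.36129717×0.31215228 + 0.47956567×0.65039386 = 0.424686
  M+4: 0.36129717×0.03745386 + 0.47956567×0.31215228 + 0.15913717×0.65039386 = 0.266731
  M+6: 0.47956567×0.03745386 + 0.15913717×0.31215228 = 0.067637
  M+8: 0.15913717×0.03745386 = 0.005960
Scale to base peak (0.424686) = 100: 55.3 : 100.0 : 62.8 : 15.9 : 1.4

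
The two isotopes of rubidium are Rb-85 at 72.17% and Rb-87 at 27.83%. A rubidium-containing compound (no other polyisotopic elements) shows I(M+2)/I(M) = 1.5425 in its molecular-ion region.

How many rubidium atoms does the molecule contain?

4

The M+2/M ratio from n Rb atoms is n · q/p = n · 0.2783/0.7217.
n = 1.5425 × 0.7217/0.2783 = 4.00 ≈ 4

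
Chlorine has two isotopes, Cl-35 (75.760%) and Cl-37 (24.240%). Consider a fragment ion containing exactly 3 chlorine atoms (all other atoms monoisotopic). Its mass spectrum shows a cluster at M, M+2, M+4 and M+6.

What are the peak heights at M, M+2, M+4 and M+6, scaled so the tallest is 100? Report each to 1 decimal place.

The 3 Cl atoms are independent, so intensities follow the terms of (0.75760 + 0.24240)^3.
P(M) = 0.75760^3 = 0.434830
P(M+2) = 3 × 0.75760^2 × 0.24240^1 = 0.417382
P(M+4) = 3 × 0.75760^1 × 0.24240^2 = 0.133545
P(M+6) = 0.24240^3 = 0.014243
The M peak is largest (0.434830); scaling to 100 gives 100.0 : 96.0 : 30.7 : 3.3.

100.0 : 96.0 : 30.7 : 3.3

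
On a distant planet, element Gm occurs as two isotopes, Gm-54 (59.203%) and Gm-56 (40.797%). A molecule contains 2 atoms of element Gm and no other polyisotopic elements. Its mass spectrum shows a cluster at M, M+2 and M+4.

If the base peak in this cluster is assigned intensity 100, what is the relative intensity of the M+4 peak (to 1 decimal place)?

34.5

(0.59203 + 0.40797)^2 gives M 0.3505, M+2 0.4831, M+4 0.1664; the largest is M+2.
P(M+2) = C(2,1) × 0.59203^1 × 0.40797^1 = 2 × 0.59203 × 0.40797 = 0.483061 (base)
P(M+4) = C(2,2) × 0.59203^0 × 0.40797^2 = 1 × 1.0000 × 0.16643952 = 0.166440
Relative intensity = 0.166440 / 0.483061 × 100 = 34.5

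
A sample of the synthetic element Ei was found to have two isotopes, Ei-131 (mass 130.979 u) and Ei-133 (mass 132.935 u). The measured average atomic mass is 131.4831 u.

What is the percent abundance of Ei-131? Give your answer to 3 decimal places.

74.228%

Let x be the fractional abundance of Ei-131; then Ei-133 has abundance 1 − x.
130.979·x + 132.935·(1 − x) = 131.4831
(130.979 − 132.935)·x = 131.4831 − 132.935
x = -1.4519 / -1.956 = 0.74228 → 74.228% Ei-131, 25.772% Ei-133.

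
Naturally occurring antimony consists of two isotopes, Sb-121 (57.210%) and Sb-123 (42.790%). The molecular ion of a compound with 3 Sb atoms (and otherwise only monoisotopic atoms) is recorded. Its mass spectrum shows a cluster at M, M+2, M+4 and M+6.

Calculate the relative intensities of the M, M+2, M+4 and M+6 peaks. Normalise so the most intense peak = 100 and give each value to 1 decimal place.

The 3 Sb atoms are independent, so intensities follow the terms of (0.57210 + 0.42790)^3.
P(M) = 0.57210^3 = 0.187247
P(M+2) = 3 × 0.57210^2 × 0.42790^1 = 0.420153
P(M+4) = 3 × 0.57210^1 × 0.42790^2 = 0.314252
P(M+6) = 0.42790^3 = 0.078348
The M+2 peak is largest (0.420153); scaling to 100 gives 44.6 : 100.0 : 74.8 : 18.6.

44.6 : 100.0 : 74.8 : 18.6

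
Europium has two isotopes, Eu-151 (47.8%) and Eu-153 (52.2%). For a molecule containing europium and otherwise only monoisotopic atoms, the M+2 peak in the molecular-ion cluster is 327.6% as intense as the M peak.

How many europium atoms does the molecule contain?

3

The M+2/M ratio from n Eu atoms is n · q/p = n · 0.522/0.478.
n = 3.276 × 0.478/0.522 = 3.00 ≈ 3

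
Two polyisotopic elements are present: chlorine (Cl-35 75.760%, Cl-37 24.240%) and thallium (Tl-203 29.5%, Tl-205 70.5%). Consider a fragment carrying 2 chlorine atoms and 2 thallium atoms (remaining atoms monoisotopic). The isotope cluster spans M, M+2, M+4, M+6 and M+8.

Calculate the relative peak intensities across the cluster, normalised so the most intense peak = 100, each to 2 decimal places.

Chlorine pattern (n=2): 0.57395776 : 0.36728448 : 0.05875776
Thallium pattern (n=2): 0.087025 : 0.41595 : 0.497025
Convolve the two distributions (both contribute in 2-u steps):
  M: 0.57395776×0.087025 = 0.049949
  M+2: 0.57395776×0.41595 + 0.36728448×0.087025 = 0.270701
  M+4: 0.57395776×0.497025 + 0.36728448×0.41595 + 0.05875776×0.087025 = 0.443157
  M+6: 0.36728448×0.497025 + 0.05875776×0.41595 = 0.206990
  M+8: 0.05875776×0.497025 = 0.029204
Scale to base peak (0.443157) = 100: 11.27 : 61.08 : 100.00 : 46.71 : 6.59

11.27 : 61.08 : 100.00 : 46.71 : 6.59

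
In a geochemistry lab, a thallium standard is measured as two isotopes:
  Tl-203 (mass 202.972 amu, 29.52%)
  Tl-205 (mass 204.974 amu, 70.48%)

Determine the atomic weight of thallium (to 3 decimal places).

The abundance-weighted mean is 0.2952 × 202.972 + 0.7048 × 204.974
= 59.9173 + 144.4657 = 204.3830 amu

204.383 amu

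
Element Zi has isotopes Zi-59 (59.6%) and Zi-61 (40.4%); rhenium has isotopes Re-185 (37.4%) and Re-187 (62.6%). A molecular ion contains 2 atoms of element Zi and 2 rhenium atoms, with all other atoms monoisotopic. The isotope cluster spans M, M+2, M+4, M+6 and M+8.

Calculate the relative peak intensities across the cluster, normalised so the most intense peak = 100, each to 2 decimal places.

12.82 : 60.30 : 100.00 : 68.42 : 16.50

Element Zi pattern (n=2): 0.355216 : 0.481568 : 0.163216
Rhenium pattern (n=2): 0.139876 : 0.468248 : 0.391876
Convolve the two distributions (both contribute in 2-u steps):
  M: 0.355216×0.139876 = 0.049686
  M+2: 0.355216×0.468248 + 0.481568×0.139876 = 0.233689
  M+4: 0.355216×0.391876 + 0.481568×0.468248 + 0.163216×0.139876 = 0.387524
  M+6: 0.481568×0.391876 + 0.163216×0.468248 = 0.265141
  M+8: 0.163216×0.391876 = 0.063960
Scale to base peak (0.387524) = 100: 12.82 : 60.30 : 100.00 : 68.42 : 16.50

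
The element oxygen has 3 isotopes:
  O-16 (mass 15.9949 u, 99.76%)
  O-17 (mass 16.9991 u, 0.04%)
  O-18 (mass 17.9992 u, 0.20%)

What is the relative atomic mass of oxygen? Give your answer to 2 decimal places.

The abundance-weighted mean is 0.9976 × 15.9949 + 0.0004 × 16.9991 + 0.0020 × 17.9992
= 15.95651 + 0.00680 + 0.03600 = 15.99931 u

16.00 u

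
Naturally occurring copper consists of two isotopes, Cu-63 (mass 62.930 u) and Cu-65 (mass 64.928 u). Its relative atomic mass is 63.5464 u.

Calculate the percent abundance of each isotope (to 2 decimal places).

Let x be the fractional abundance of Cu-63; then Cu-65 has abundance 1 − x.
62.930·x + 64.928·(1 − x) = 63.5464
(62.930 − 64.928)·x = 63.5464 − 64.928
x = -1.3816 / -1.998 = 0.69149 → 69.15% Cu-63, 30.85% Cu-65.

Cu-63: 69.15%, Cu-65: 30.85%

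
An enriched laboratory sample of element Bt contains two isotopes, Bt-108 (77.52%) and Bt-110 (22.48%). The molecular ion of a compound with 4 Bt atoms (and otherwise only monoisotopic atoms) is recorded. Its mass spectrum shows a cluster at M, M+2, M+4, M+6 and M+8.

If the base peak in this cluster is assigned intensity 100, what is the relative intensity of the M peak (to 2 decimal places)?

86.21

(0.7752 + 0.2248)^4 gives M 0.3611, M+2 0.4189, M+4 0.1822, M+6 0.0352, M+8 0.0026; the largest is M+2.
P(M+2) = C(4,1) × 0.7752^3 × 0.2248^1 = 4 × 0.46584484 × 0.2248 = 0.418888 (base)
P(M) = C(4,0) × 0.7752^4 × 0.2248^0 = 1 × 0.36112292 × 1.0000 = 0.361123
Relative intensity = 0.361123 / 0.418888 × 100 = 86.21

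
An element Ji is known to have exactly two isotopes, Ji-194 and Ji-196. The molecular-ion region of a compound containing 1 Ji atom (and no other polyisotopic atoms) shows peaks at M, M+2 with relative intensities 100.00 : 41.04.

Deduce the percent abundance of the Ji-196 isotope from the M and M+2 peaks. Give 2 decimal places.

29.10%

If p is the fraction of Ji that is Ji-194, then I(M+2)/I(M) = [C(1,1)·p^0·(1−p)] / p^1 = 1·(1−p)/p = 41.04/100.00 = 0.4104
(1−p)/p = 0.4104/1 = 0.4104  ⇒  p = 1/(1 + 0.4104) = 0.7090
Ji-194: 70.90%, Ji-196: 29.10%.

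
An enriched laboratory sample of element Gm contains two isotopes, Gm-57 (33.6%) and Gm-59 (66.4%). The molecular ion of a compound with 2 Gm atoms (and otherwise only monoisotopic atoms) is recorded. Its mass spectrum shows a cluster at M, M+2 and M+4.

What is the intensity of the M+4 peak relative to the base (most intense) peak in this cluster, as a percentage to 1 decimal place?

Binomial terms of (0.336 + 0.664)^2: M 0.1129, M+2 0.4462, M+4 0.4409 → M+2 is the base peak.
P(M+2) = C(2,1) × 0.336^1 × 0.664^1 = 2 × 0.3360 × 0.6640 = 0.446208 (base)
P(M+4) = C(2,2) × 0.336^0 × 0.664^2 = 1 × 1.0000 × 0.440896 = 0.440896
Relative intensity = 0.440896 / 0.446208 × 100 = 98.8

98.8%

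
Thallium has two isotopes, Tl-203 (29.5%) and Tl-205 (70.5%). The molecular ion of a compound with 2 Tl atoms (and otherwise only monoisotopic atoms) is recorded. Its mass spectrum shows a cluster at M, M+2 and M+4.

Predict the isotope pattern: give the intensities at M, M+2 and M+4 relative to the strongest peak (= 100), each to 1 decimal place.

Expanding (0.295 + 0.705)^2:
P(M) = 0.295^2 = 0.087025
P(M+2) = 2 × 0.295^1 × 0.705^1 = 0.415950
P(M+4) = 0.705^2 = 0.497025
The M+4 peak is largest (0.497025); scaling to 100 gives 17.5 : 83.7 : 100.0.

17.5 : 83.7 : 100.0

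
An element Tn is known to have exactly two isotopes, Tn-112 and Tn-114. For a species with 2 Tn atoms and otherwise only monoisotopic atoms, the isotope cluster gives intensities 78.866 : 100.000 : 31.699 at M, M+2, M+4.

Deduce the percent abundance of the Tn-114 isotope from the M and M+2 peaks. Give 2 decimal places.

38.80%

Let p = fractional abundance of Tn-112. I(M+2)/I(M) = [C(2,1)·p^1·(1−p)] / p^2 = 2·(1−p)/p = 100.000/78.866 = 1.2680
(1−p)/p = 1.2680/2 = 0.6340  ⇒  p = 1/(1 + 0.6340) = 0.6120
Tn-112: 61.20%, Tn-114: 38.80%.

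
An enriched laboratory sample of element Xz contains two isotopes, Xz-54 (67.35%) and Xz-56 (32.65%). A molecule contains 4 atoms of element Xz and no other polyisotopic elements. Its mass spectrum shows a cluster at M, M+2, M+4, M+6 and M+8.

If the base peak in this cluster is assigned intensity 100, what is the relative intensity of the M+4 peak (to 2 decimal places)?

(0.6735 + 0.3265)^4 gives M 0.2058, M+2 0.3990, M+4 0.2901, M+6 0.0938, M+8 0.0114; the largest is M+2.
P(M+2) = C(4,1) × 0.6735^3 × 0.3265^1 = 4 × 0.30550112 × 0.3265 = 0.398984 (base)
P(M+4) = C(4,2) × 0.6735^2 × 0.3265^2 = 6 × 0.45360225 × 0.10660225 = 0.290130
Relative intensity = 0.290130 / 0.398984 × 100 = 72.72

72.72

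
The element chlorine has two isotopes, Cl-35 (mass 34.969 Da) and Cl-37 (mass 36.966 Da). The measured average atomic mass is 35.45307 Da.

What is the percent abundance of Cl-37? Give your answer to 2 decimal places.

24.24%

With x = fraction of Cl-35 (so Cl-37 is 1 − x):
34.969·x + 36.966·(1 − x) = 35.45307
(34.969 − 36.966)·x = 35.45307 − 36.966
x = -1.51293 / -1.997 = 0.75760 → 75.76% Cl-35, 24.24% Cl-37.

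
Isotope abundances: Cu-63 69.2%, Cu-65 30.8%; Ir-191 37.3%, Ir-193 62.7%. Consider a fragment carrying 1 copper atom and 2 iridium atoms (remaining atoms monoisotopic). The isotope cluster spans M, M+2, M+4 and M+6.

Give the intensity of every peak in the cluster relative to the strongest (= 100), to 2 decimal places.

Copper pattern (n=1): 0.6920 : 0.3080
Iridium pattern (n=2): 0.139129 : 0.467742 : 0.393129
Convolve the two distributions (both contribute in 2-u steps):
  M: 0.6920×0.139129 = 0.096277
  M+2: 0.6920×0.467742 + 0.3080×0.139129 = 0.366529
  M+4: 0.6920×0.393129 + 0.3080×0.467742 = 0.416110
  M+6: 0.3080×0.393129 = 0.121084
Scale to base peak (0.416110) = 100: 23.14 : 88.08 : 100.00 : 29.10

23.14 : 88.08 : 100.00 : 29.10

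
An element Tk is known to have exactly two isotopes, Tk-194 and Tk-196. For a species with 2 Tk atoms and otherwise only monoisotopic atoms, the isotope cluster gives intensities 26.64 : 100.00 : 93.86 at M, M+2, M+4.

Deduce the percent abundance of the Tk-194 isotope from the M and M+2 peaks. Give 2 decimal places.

34.76%

Write p for the Tk-194 fraction. I(M+2)/I(M) = [C(2,1)·p^1·(1−p)] / p^2 = 2·(1−p)/p = 100.00/26.64 = 3.7538
(1−p)/p = 3.7538/2 = 1.8769  ⇒  p = 1/(1 + 1.8769) = 0.3476
Tk-194: 34.76%, Tk-196: 65.24%.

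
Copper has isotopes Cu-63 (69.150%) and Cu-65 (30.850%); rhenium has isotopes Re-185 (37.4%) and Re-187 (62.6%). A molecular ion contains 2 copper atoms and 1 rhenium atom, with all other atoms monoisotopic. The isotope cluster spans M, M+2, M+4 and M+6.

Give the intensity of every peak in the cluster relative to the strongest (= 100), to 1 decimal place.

Copper pattern (n=2): 0.47817225 : 0.4266555 : 0.09517225
Rhenium pattern (n=1): 0.3740 : 0.6260
Convolve the two distributions (both contribute in 2-u steps):
  M: 0.47817225×0.3740 = 0.178836
  M+2: 0.47817225×0.6260 + 0.4266555×0.3740 = 0.458905
  M+4: 0.4266555×0.6260 + 0.09517225×0.3740 = 0.302681
  M+6: 0.09517225×0.6260 = 0.059578
Scale to base peak (0.458905) = 100: 39.0 : 100.0 : 66.0 : 13.0

39.0 : 100.0 : 66.0 : 13.0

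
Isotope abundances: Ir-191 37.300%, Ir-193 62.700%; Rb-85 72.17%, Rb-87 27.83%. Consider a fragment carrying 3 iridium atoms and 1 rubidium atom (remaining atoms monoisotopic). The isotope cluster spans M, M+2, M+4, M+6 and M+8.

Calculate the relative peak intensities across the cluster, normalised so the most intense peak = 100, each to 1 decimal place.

Iridium pattern (n=3): 0.05189512 : 0.26170165 : 0.43991135 : 0.24649188
Rubidium pattern (n=1): 0.7217 : 0.2783
Convolve the two distributions (both contribute in 2-u steps):
  M: 0.05189512×0.7217 = 0.037453
  M+2: 0.05189512×0.2783 + 0.26170165×0.7217 = 0.203312
  M+4: 0.26170165×0.2783 + 0.43991135×0.7217 = 0.390316
  M+6: 0.43991135×0.2783 + 0.24649188×0.7217 = 0.300321
  M+8: 0.24649188×0.2783 = 0.068599
Scale to base peak (0.390316) = 100: 9.6 : 52.1 : 100.0 : 76.9 : 17.6

9.6 : 52.1 : 100.0 : 76.9 : 17.6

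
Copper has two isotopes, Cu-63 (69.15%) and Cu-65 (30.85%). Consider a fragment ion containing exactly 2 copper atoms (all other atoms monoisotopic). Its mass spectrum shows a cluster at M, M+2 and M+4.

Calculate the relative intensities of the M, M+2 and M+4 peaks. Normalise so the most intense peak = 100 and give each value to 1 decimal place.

100.0 : 89.2 : 19.9

Each Cu atom is independently Cu-63 (p = 0.6915) or Cu-65 (q = 0.3085); the cluster is the binomial expansion (p + q)^2.
P(M) = 0.6915^2 = 0.478172
P(M+2) = 2 × 0.6915^1 × 0.3085^1 = 0.426656
P(M+4) = 0.3085^2 = 0.095172
The M peak is largest (0.478172); scaling to 100 gives 100.0 : 89.2 : 19.9.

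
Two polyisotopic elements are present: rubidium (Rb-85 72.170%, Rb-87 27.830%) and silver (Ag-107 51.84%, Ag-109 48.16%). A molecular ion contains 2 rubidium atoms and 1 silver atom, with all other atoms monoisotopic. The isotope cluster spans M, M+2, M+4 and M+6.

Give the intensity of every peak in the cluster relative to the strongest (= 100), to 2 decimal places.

Rubidium pattern (n=2): 0.52085089 : 0.40169822 : 0.07745089
Silver pattern (n=1): 0.5184 : 0.4816
Convolve the two distributions (both contribute in 2-u steps):
  M: 0.52085089×0.5184 = 0.270009
  M+2: 0.52085089×0.4816 + 0.40169822×0.5184 = 0.459082
  M+4: 0.40169822×0.4816 + 0.07745089×0.5184 = 0.233608
  M+6: 0.07745089×0.4816 = 0.037300
Scale to base peak (0.459082) = 100: 58.81 : 100.00 : 50.89 : 8.12

58.81 : 100.00 : 50.89 : 8.12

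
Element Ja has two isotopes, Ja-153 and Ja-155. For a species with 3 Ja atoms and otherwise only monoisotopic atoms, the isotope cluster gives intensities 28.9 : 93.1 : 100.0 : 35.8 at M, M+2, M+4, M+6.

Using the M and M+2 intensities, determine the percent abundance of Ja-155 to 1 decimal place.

Write p for the Ja-153 fraction. I(M+2)/I(M) = [C(3,1)·p^2·(1−p)] / p^3 = 3·(1−p)/p = 93.1/28.9 = 3.2215
(1−p)/p = 3.2215/3 = 1.0738  ⇒  p = 1/(1 + 1.0738) = 0.4822
Ja-153: 48.2%, Ja-155: 51.8%.

51.8%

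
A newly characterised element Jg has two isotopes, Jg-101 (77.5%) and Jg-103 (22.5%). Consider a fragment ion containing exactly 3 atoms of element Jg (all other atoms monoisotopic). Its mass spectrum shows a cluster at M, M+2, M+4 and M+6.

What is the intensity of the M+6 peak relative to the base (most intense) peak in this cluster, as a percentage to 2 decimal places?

(0.775 + 0.225)^3 gives M 0.4655, M+2 0.4054, M+4 0.1177, M+6 0.0114; the largest is M.
P(M) = C(3,0) × 0.775^3 × 0.225^0 = 1 × 0.46548438 × 1.0000 = 0.465484 (base)
P(M+6) = C(3,3) × 0.775^0 × 0.225^3 = 1 × 1.0000 × 0.01139062 = 0.011391
Relative intensity = 0.011391 / 0.465484 × 100 = 2.45

2.45%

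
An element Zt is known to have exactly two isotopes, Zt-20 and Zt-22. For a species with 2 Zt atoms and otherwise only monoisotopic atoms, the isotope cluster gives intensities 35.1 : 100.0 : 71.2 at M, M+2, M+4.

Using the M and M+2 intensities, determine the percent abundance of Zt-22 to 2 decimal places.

58.75%

Let p = fractional abundance of Zt-20. I(M+2)/I(M) = [C(2,1)·p^1·(1−p)] / p^2 = 2·(1−p)/p = 100.0/35.1 = 2.8490
(1−p)/p = 2.8490/2 = 1.4245  ⇒  p = 1/(1 + 1.4245) = 0.4125
Zt-20: 41.25%, Zt-22: 58.75%.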